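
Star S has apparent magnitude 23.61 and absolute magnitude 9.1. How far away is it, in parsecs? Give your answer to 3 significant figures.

7.98×10^3 pc

m − M = 5 log₁₀(d/10 pc)
23.61 − (9.1) = 14.51 = 5 log₁₀(d/10)
d = 10 × 10^(14.51/5) = 10 × 10^2.902 = 7980 pc.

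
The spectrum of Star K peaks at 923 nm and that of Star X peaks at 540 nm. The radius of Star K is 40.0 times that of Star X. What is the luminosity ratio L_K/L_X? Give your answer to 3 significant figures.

187

Wien's law gives T ∝ 1/λ_max, so T_K/T_X = λ_X/λ_K = 540/923 = 0.5850.
Then L ∝ R²T⁴ gives L_K/L_X = (40.0)² × (0.5850)⁴ = 1600 × 0.1172 = 187.5.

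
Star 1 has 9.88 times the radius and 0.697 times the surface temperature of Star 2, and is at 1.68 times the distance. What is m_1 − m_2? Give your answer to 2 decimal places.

L_1/L_2 = (9.88)²(0.697)⁴ = 23.04.
F_1/F_2 = (L_1/L_2)/(d_1/d_2)² = 23.04/2.822 = 8.163.
m_1 − m_2 = −2.5 log₁₀(8.163) = -2.28.

-2.28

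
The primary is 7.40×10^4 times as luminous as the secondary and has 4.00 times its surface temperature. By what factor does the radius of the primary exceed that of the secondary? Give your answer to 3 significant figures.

L ∝ R²T⁴ gives R ∝ √L / T², so
R_p/R_s = √(7.40×10^4) / (4.00)² = 272.0 / 16.00 = 17.00.

17.0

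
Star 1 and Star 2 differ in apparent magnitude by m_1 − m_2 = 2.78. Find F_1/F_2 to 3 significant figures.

F_1/F_2 = 10^(−(m_1 − m_2)/2.5) = 10^(-2.78/2.5) = 10^-1.112 = 0.07727.

0.0773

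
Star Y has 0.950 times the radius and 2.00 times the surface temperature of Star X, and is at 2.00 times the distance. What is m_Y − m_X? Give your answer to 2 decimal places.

-1.39

L_Y/L_X = (0.950)²(2.00)⁴ = 14.44.
F_Y/F_X = (L_Y/L_X)/(d_Y/d_X)² = 14.44/4.000 = 3.610.
m_Y − m_X = −2.5 log₁₀(3.610) = -1.39.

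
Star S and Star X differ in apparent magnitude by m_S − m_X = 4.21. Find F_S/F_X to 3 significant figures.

F_S/F_X = 10^(−(m_S − m_X)/2.5) = 10^(-4.21/2.5) = 10^-1.684 = 0.02070.

0.0207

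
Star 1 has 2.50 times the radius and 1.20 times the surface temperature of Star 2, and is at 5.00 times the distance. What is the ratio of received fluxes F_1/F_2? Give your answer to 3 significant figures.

0.518

L_1/L_2 = (R_1/R_2)²(T_1/T_2)⁴ = (2.50)² × (1.20)⁴ = 12.96.
F_1/F_2 = (L_1/L_2)/(d_1/d_2)² = 12.96 / (5.00)² = 0.5184.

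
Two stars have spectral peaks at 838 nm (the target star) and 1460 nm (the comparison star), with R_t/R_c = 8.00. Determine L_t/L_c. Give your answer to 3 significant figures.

Wien's law gives T ∝ 1/λ_max, so T_t/T_c = λ_c/λ_t = 1460/838 = 1.742.
Then L ∝ R²T⁴ gives L_t/L_c = (8.00)² × (1.742)⁴ = 64.00 × 9.214 = 589.7.

590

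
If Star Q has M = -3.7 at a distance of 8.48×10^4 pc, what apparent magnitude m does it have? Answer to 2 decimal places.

15.94

m = M + 5 log₁₀(d/10 pc) = -3.7 + 5 log₁₀(8.48×10^4/10)
  = -3.7 + 5 × 3.928 = -3.7 + 19.64 = 15.94.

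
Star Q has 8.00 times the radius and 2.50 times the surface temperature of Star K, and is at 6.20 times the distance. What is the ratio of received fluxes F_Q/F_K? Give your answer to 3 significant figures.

65.0

L_Q/L_K = (R_Q/R_K)²(T_Q/T_K)⁴ = (8.00)² × (2.50)⁴ = 2500.
F_Q/F_K = (L_Q/L_K)/(d_Q/d_K)² = 2500 / (6.20)² = 65.04.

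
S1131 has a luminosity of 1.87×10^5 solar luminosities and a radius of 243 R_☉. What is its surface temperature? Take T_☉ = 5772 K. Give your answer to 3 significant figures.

T/T_☉ = (L/L_☉)^(1/4) / (R/R_☉)^(1/2)
T = 5772 × (1.87×10^5)^(1/4) / √(243) = 5772 × 20.80 / 15.59 = 7700 K.

7.70×10^3 K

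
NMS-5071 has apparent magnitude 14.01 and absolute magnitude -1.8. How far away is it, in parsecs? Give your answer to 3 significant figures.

m − M = 5 log₁₀(d/10 pc)
14.01 − (-1.8) = 15.81 = 5 log₁₀(d/10)
d = 10 × 10^(15.81/5) = 10 × 10^3.162 = 1.452×10^4 pc.

1.45×10^4 pc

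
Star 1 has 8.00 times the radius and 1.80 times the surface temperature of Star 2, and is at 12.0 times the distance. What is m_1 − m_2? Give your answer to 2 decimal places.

L_1/L_2 = (8.00)²(1.80)⁴ = 671.8.
F_1/F_2 = (L_1/L_2)/(d_1/d_2)² = 671.8/144.0 = 4.666.
m_1 − m_2 = −2.5 log₁₀(4.666) = -1.67.

-1.67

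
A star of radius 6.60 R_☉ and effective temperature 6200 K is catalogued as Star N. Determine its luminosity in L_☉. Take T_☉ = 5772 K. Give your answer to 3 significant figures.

58.0 L_☉

L/L_☉ = (R/R_☉)² (T/T_☉)⁴ = (6.60)² × (6200/5772)⁴
       = 43.56 × (1.074)⁴ = 43.56 × 1.331 = 57.99.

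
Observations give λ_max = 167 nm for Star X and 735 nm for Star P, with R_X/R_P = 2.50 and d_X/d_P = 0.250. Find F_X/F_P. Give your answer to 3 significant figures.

3.75×10^4

Wien's law: T_X/T_P = λ_P/λ_X = 735/167 = 4.401.
L_X/L_P = (R_X/R_P)²(T_X/T_P)⁴ = (2.50)²(4.401)⁴ = 2345.
F_X/F_P = (L_X/L_P)/(d_X/d_P)² = 2345/(0.250)² = 3.752×10^4.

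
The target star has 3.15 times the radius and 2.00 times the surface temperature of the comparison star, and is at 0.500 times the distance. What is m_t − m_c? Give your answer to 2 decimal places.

L_t/L_c = (3.15)²(2.00)⁴ = 158.8.
F_t/F_c = (L_t/L_c)/(d_t/d_c)² = 158.8/0.2500 = 635.0.
m_t − m_c = −2.5 log₁₀(635.0) = -7.01.

-7.01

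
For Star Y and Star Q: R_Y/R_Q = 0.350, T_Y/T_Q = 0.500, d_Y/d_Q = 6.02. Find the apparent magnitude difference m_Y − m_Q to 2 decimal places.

L_Y/L_Q = (0.350)²(0.500)⁴ = 0.007656.
F_Y/F_Q = (L_Y/L_Q)/(d_Y/d_Q)² = 0.007656/36.24 = 2.113×10^-4.
m_Y − m_Q = −2.5 log₁₀(2.113×10^-4) = 9.19.

9.19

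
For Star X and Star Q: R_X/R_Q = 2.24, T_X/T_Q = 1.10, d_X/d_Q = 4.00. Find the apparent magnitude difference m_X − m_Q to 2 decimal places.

0.85

L_X/L_Q = (2.24)²(1.10)⁴ = 7.346.
F_X/F_Q = (L_X/L_Q)/(d_X/d_Q)² = 7.346/16.00 = 0.4591.
m_X − m_Q = −2.5 log₁₀(0.4591) = 0.85.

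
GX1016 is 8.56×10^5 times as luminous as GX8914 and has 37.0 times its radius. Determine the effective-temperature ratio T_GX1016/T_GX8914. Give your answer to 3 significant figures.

L ∝ R²T⁴ gives T ∝ (L/R²)^(1/4), so
T_GX1016/T_GX8914 = (8.56×10^5 / 37.0²)^(1/4) = (625.3)^(1/4) = 5.001.

5.00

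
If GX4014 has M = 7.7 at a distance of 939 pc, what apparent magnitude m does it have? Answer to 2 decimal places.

m = M + 5 log₁₀(d/10 pc) = 7.7 + 5 log₁₀(939/10)
  = 7.7 + 5 × 1.973 = 7.7 + 9.86 = 17.56.

17.56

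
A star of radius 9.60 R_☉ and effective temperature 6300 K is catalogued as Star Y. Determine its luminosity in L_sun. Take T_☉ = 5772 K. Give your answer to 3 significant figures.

131 L_sun

L/L_☉ = (R/R_☉)² (T/T_☉)⁴ = (9.60)² × (6300/5772)⁴
       = 92.16 × (1.091)⁴ = 92.16 × 1.419 = 130.8.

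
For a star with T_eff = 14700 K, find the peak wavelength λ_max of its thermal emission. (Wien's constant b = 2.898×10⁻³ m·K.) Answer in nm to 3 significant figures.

197 nm

λ_max = b/T = 2.898×10⁻³ / 14700 = 1.97×10^-7 m = 197.1 nm.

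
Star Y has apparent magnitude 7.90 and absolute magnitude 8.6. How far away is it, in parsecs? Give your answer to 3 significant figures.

7.24 pc

m − M = 5 log₁₀(d/10 pc)
7.90 − (8.6) = -0.70 = 5 log₁₀(d/10)
d = 10 × 10^(-0.70/5) = 10 × 10^-0.140 = 7.244 pc.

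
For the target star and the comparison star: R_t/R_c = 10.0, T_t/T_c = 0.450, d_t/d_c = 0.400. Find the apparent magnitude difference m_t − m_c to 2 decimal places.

L_t/L_c = (10.0)²(0.450)⁴ = 4.101.
F_t/F_c = (L_t/L_c)/(d_t/d_c)² = 4.101/0.1600 = 25.63.
m_t − m_c = −2.5 log₁₀(25.63) = -3.52.

-3.52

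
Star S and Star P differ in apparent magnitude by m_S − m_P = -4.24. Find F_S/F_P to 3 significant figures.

F_S/F_P = 10^(−(m_S − m_P)/2.5) = 10^(4.24/2.5) = 10^1.696 = 49.66.

49.7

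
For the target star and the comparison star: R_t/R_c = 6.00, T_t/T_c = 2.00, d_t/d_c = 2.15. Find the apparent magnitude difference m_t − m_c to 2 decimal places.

-5.24

L_t/L_c = (6.00)²(2.00)⁴ = 576.0.
F_t/F_c = (L_t/L_c)/(d_t/d_c)² = 576.0/4.622 = 124.6.
m_t − m_c = −2.5 log₁₀(124.6) = -5.24.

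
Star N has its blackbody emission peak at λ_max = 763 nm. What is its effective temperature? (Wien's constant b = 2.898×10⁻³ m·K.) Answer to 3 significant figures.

T = b/λ_max = 2.898×10⁻³ / (763×10⁻⁹) = 3798 K.

3.80×10^3 K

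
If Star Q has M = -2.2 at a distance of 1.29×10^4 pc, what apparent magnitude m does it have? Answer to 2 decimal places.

13.35

m = M + 5 log₁₀(d/10 pc) = -2.2 + 5 log₁₀(1.29×10^4/10)
  = -2.2 + 5 × 3.111 = -2.2 + 15.55 = 13.35.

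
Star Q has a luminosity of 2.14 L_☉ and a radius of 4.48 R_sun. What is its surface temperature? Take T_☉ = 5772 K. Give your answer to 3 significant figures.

T/T_☉ = (L/L_☉)^(1/4) / (R/R_☉)^(1/2)
T = 5772 × (2.14)^(1/4) / √(4.48) = 5772 × 1.209 / 2.117 = 3298 K.

3.30×10^3 K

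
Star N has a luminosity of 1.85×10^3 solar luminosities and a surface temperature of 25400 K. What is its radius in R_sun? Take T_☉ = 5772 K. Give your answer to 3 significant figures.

2.22 R_sun

R/R_☉ = √(L/L_☉) / (T/T_☉)² = √(1.85×10^3) / (4.401)²
       = 43.01 / 19.36 = 2.221.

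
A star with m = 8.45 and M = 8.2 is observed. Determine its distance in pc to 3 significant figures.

11.2 pc

m − M = 5 log₁₀(d/10 pc)
8.45 − (8.2) = 0.25 = 5 log₁₀(d/10)
d = 10 × 10^(0.25/5) = 10 × 10^0.050 = 11.22 pc.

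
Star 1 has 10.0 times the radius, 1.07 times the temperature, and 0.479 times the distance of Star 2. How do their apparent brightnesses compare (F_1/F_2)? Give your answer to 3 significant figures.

L_1/L_2 = (R_1/R_2)²(T_1/T_2)⁴ = (10.0)² × (1.07)⁴ = 131.1.
F_1/F_2 = (L_1/L_2)/(d_1/d_2)² = 131.1 / (0.479)² = 571.3.

571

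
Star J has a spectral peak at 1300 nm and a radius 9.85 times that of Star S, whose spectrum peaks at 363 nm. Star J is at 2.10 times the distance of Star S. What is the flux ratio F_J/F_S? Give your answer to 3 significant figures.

Wien's law: T_J/T_S = λ_S/λ_J = 363/1300 = 0.2792.
L_J/L_S = (R_J/R_S)²(T_J/T_S)⁴ = (9.85)²(0.2792)⁴ = 0.5898.
F_J/F_S = (L_J/L_S)/(d_J/d_S)² = 0.5898/(2.10)² = 0.1337.

0.134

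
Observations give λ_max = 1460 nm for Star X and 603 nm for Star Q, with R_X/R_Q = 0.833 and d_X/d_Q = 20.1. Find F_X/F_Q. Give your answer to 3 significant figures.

Wien's law: T_X/T_Q = λ_Q/λ_X = 603/1460 = 0.4130.
L_X/L_Q = (R_X/R_Q)²(T_X/T_Q)⁴ = (0.833)²(0.4130)⁴ = 0.02019.
F_X/F_Q = (L_X/L_Q)/(d_X/d_Q)² = 0.02019/(20.1)² = 4.998×10^-5.

5.00×10^-5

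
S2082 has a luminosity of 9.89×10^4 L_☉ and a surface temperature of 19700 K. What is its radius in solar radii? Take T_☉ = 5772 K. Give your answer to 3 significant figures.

R/R_☉ = √(L/L_☉) / (T/T_☉)² = √(9.89×10^4) / (3.413)²
       = 314.5 / 11.65 = 27.00.

27.0 solar radii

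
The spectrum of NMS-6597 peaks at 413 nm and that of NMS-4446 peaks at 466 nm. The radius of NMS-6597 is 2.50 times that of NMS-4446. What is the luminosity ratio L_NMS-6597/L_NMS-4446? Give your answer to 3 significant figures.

10.1

Wien's law gives T ∝ 1/λ_max, so T_NMS-6597/T_NMS-4446 = λ_NMS-4446/λ_NMS-6597 = 466/413 = 1.128.
Then L ∝ R²T⁴ gives L_NMS-6597/L_NMS-4446 = (2.50)² × (1.128)⁴ = 6.250 × 1.621 = 10.13.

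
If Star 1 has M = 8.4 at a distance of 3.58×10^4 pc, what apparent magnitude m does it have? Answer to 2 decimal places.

m = M + 5 log₁₀(d/10 pc) = 8.4 + 5 log₁₀(3.58×10^4/10)
  = 8.4 + 5 × 3.554 = 8.4 + 17.77 = 26.17.

26.17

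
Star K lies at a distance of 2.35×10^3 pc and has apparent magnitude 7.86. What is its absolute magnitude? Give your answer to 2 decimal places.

M = m − 5 log₁₀(d/10 pc) = 7.86 − 5 log₁₀(2.35×10^3/10)
  = 7.86 − 5 × 2.371 = 7.86 − 11.86 = -4.00.

-4.00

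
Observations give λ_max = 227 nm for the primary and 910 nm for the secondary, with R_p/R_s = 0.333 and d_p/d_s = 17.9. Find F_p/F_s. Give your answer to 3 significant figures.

Wien's law: T_p/T_s = λ_s/λ_p = 910/227 = 4.009.
L_p/L_s = (R_p/R_s)²(T_p/T_s)⁴ = (0.333)²(4.009)⁴ = 28.64.
F_p/F_s = (L_p/L_s)/(d_p/d_s)² = 28.64/(17.9)² = 0.08938.

0.0894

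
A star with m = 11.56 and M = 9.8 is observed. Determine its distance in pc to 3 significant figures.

m − M = 5 log₁₀(d/10 pc)
11.56 − (9.8) = 1.76 = 5 log₁₀(d/10)
d = 10 × 10^(1.76/5) = 10 × 10^0.352 = 22.49 pc.

22.5 pc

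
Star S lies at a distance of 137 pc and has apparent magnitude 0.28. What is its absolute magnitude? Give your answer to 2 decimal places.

M = m − 5 log₁₀(d/10 pc) = 0.28 − 5 log₁₀(137/10)
  = 0.28 − 5 × 1.137 = 0.28 − 5.68 = -5.40.

-5.40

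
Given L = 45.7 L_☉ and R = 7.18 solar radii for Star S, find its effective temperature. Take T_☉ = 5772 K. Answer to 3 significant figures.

T/T_☉ = (L/L_☉)^(1/4) / (R/R_☉)^(1/2)
T = 5772 × (45.7)^(1/4) / √(7.18) = 5772 × 2.600 / 2.680 = 5601 K.

5.60×10^3 K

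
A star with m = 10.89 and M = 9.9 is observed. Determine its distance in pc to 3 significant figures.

15.8 pc

m − M = 5 log₁₀(d/10 pc)
10.89 − (9.9) = 0.99 = 5 log₁₀(d/10)
d = 10 × 10^(0.99/5) = 10 × 10^0.198 = 15.78 pc.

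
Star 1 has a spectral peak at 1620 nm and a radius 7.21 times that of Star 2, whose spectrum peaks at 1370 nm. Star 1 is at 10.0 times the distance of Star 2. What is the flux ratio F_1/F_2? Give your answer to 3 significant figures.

0.266

Wien's law: T_1/T_2 = λ_2/λ_1 = 1370/1620 = 0.8457.
L_1/L_2 = (R_1/R_2)²(T_1/T_2)⁴ = (7.21)²(0.8457)⁴ = 26.59.
F_1/F_2 = (L_1/L_2)/(d_1/d_2)² = 26.59/(10.0)² = 0.2659.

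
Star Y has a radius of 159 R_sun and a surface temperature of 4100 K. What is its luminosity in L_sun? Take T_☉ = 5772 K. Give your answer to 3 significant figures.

L/L_☉ = (R/R_☉)² (T/T_☉)⁴ = (159)² × (4100/5772)⁴
       = 2.528×10^4 × (0.7103)⁴ = 2.528×10^4 × 0.2546 = 6436.

6.44×10^3 L_sun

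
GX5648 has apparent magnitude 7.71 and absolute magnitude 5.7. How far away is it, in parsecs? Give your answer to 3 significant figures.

m − M = 5 log₁₀(d/10 pc)
7.71 − (5.7) = 2.01 = 5 log₁₀(d/10)
d = 10 × 10^(2.01/5) = 10 × 10^0.402 = 25.23 pc.

25.2 pc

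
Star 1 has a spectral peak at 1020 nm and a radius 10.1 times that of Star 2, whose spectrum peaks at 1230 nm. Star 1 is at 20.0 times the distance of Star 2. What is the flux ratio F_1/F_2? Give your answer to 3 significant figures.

Wien's law: T_1/T_2 = λ_2/λ_1 = 1230/1020 = 1.206.
L_1/L_2 = (R_1/R_2)²(T_1/T_2)⁴ = (10.1)²(1.206)⁴ = 215.7.
F_1/F_2 = (L_1/L_2)/(d_1/d_2)² = 215.7/(20.0)² = 0.5393.

0.539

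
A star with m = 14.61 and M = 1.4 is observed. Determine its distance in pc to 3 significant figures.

4.39×10^3 pc

m − M = 5 log₁₀(d/10 pc)
14.61 − (1.4) = 13.21 = 5 log₁₀(d/10)
d = 10 × 10^(13.21/5) = 10 × 10^2.642 = 4385 pc.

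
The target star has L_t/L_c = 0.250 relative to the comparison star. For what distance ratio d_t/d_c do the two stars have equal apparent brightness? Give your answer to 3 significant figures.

0.500

Equal flux requires L_t/d_t² = L_c/d_c², so d_t/d_c = √(L_t/L_c)
= √(0.250) = 0.5000.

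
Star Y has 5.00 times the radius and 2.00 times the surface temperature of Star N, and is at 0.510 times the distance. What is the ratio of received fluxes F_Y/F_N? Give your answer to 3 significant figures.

L_Y/L_N = (R_Y/R_N)²(T_Y/T_N)⁴ = (5.00)² × (2.00)⁴ = 400.0.
F_Y/F_N = (L_Y/L_N)/(d_Y/d_N)² = 400.0 / (0.510)² = 1538.

1.54×10^3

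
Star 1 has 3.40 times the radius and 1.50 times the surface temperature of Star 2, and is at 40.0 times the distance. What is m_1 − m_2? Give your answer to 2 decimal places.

3.59

L_1/L_2 = (3.40)²(1.50)⁴ = 58.52.
F_1/F_2 = (L_1/L_2)/(d_1/d_2)² = 58.52/1600 = 0.03658.
m_1 − m_2 = −2.5 log₁₀(0.03658) = 3.59.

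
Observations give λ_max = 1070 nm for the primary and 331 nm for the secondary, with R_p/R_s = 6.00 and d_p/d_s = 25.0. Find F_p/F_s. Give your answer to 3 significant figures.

Wien's law: T_p/T_s = λ_s/λ_p = 331/1070 = 0.3093.
L_p/L_s = (R_p/R_s)²(T_p/T_s)⁴ = (6.00)²(0.3093)⁴ = 0.3297.
F_p/F_s = (L_p/L_s)/(d_p/d_s)² = 0.3297/(25.0)² = 5.275×10^-4.

5.27×10^-4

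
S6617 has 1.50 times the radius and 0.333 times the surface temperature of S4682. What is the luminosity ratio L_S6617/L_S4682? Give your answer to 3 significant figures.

From the Stefan–Boltzmann law, L ∝ R²T⁴, so
L_S6617/L_S4682 = (R_S6617/R_S4682)² (T_S6617/T_S4682)⁴ = (1.50)² × (0.333)⁴ = 2.250 × 0.01230 = 0.02767.

0.0277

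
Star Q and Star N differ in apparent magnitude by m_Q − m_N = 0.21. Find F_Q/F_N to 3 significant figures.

F_Q/F_N = 10^(−(m_Q − m_N)/2.5) = 10^(-0.21/2.5) = 10^-0.084 = 0.8241.

0.824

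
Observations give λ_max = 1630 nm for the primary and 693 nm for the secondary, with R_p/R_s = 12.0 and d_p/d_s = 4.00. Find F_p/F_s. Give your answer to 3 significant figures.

0.294

Wien's law: T_p/T_s = λ_s/λ_p = 693/1630 = 0.4252.
L_p/L_s = (R_p/R_s)²(T_p/T_s)⁴ = (12.0)²(0.4252)⁴ = 4.705.
F_p/F_s = (L_p/L_s)/(d_p/d_s)² = 4.705/(4.00)² = 0.2941.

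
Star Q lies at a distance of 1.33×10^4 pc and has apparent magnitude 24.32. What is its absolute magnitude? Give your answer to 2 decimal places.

M = m − 5 log₁₀(d/10 pc) = 24.32 − 5 log₁₀(1.33×10^4/10)
  = 24.32 − 5 × 3.124 = 24.32 − 15.62 = 8.70.

8.70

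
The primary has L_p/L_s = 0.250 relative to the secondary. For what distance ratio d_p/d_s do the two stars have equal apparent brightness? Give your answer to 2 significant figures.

Equal flux requires L_p/d_p² = L_s/d_s², so d_p/d_s = √(L_p/L_s)
= √(0.250) = 0.5000.

0.50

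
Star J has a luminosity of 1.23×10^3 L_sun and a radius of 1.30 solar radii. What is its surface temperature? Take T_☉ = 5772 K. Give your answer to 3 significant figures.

T/T_☉ = (L/L_☉)^(1/4) / (R/R_☉)^(1/2)
T = 5772 × (1.23×10^3)^(1/4) / √(1.30) = 5772 × 5.922 / 1.140 = 2.998×10^4 K.

3.00×10^4 K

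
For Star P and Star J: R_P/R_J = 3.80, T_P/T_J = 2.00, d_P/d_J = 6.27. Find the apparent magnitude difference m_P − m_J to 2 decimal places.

L_P/L_J = (3.80)²(2.00)⁴ = 231.0.
F_P/F_J = (L_P/L_J)/(d_P/d_J)² = 231.0/39.31 = 5.877.
m_P − m_J = −2.5 log₁₀(5.877) = -1.92.

-1.92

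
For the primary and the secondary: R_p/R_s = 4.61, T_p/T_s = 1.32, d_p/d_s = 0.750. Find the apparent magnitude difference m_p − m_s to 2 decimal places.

L_p/L_s = (4.61)²(1.32)⁴ = 64.52.
F_p/F_s = (L_p/L_s)/(d_p/d_s)² = 64.52/0.5625 = 114.7.
m_p − m_s = −2.5 log₁₀(114.7) = -5.15.

-5.15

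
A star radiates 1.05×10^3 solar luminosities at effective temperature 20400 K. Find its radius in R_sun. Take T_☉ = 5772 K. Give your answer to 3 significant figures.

2.59 R_sun

R/R_☉ = √(L/L_☉) / (T/T_☉)² = √(1.05×10^3) / (3.534)²
       = 32.40 / 12.49 = 2.594.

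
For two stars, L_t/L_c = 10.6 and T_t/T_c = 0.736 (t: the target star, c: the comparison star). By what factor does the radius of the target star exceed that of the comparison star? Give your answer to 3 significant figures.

L ∝ R²T⁴ gives R ∝ √L / T², so
R_t/R_c = √(10.6) / (0.736)² = 3.256 / 0.5417 = 6.010.

6.01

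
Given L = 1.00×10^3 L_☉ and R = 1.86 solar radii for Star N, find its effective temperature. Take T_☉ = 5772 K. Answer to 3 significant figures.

2.38×10^4 K

T/T_☉ = (L/L_☉)^(1/4) / (R/R_☉)^(1/2)
T = 5772 × (1.00×10^3)^(1/4) / √(1.86) = 5772 × 5.623 / 1.364 = 2.380×10^4 K.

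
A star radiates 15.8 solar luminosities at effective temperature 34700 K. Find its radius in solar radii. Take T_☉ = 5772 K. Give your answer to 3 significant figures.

R/R_☉ = √(L/L_☉) / (T/T_☉)² = √(15.8) / (6.012)²
       = 3.975 / 36.14 = 0.1100.

0.110 solar radii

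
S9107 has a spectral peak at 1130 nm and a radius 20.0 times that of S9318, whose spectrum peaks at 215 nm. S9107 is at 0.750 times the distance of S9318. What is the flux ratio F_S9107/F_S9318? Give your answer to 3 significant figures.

Wien's law: T_S9107/T_S9318 = λ_S9318/λ_S9107 = 215/1130 = 0.1903.
L_S9107/L_S9318 = (R_S9107/R_S9318)²(T_S9107/T_S9318)⁴ = (20.0)²(0.1903)⁴ = 0.5242.
F_S9107/F_S9318 = (L_S9107/L_S9318)/(d_S9107/d_S9318)² = 0.5242/(0.750)² = 0.9319.

0.932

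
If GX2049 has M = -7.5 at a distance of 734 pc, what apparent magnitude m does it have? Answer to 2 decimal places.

1.83

m = M + 5 log₁₀(d/10 pc) = -7.5 + 5 log₁₀(734/10)
  = -7.5 + 5 × 1.866 = -7.5 + 9.33 = 1.83.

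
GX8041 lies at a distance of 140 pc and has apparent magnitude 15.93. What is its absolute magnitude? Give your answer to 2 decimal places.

M = m − 5 log₁₀(d/10 pc) = 15.93 − 5 log₁₀(140/10)
  = 15.93 − 5 × 1.146 = 15.93 − 5.73 = 10.20.

10.20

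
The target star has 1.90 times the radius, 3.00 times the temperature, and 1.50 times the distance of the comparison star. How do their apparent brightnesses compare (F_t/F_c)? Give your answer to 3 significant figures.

130

L_t/L_c = (R_t/R_c)²(T_t/T_c)⁴ = (1.90)² × (3.00)⁴ = 292.4.
F_t/F_c = (L_t/L_c)/(d_t/d_c)² = 292.4 / (1.50)² = 130.0.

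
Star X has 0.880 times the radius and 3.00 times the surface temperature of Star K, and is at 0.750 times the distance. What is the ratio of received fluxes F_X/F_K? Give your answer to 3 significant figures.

L_X/L_K = (R_X/R_K)²(T_X/T_K)⁴ = (0.880)² × (3.00)⁴ = 62.73.
F_X/F_K = (L_X/L_K)/(d_X/d_K)² = 62.73 / (0.750)² = 111.5.

112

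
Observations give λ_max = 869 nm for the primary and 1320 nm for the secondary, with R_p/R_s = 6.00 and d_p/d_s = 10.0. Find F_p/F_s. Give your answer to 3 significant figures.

1.92

Wien's law: T_p/T_s = λ_s/λ_p = 1320/869 = 1.519.
L_p/L_s = (R_p/R_s)²(T_p/T_s)⁴ = (6.00)²(1.519)⁴ = 191.7.
F_p/F_s = (L_p/L_s)/(d_p/d_s)² = 191.7/(10.0)² = 1.917.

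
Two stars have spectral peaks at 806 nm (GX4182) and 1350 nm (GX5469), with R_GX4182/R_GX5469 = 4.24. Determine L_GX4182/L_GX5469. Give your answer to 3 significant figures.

141

Wien's law gives T ∝ 1/λ_max, so T_GX4182/T_GX5469 = λ_GX5469/λ_GX4182 = 1350/806 = 1.675.
Then L ∝ R²T⁴ gives L_GX4182/L_GX5469 = (4.24)² × (1.675)⁴ = 17.98 × 7.870 = 141.5.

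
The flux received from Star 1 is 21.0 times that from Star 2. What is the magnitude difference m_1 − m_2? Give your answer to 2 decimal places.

-3.31

m_1 − m_2 = −2.5 log₁₀(F_1/F_2) = −2.5 log₁₀(21.0) = −2.5 × (1.322) = -3.306.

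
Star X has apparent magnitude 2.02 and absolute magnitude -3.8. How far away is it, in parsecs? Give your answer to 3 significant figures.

m − M = 5 log₁₀(d/10 pc)
2.02 − (-3.8) = 5.82 = 5 log₁₀(d/10)
d = 10 × 10^(5.82/5) = 10 × 10^1.164 = 145.9 pc.

146 pc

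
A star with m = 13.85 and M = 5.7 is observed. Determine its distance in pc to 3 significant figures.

427 pc

m − M = 5 log₁₀(d/10 pc)
13.85 − (5.7) = 8.15 = 5 log₁₀(d/10)
d = 10 × 10^(8.15/5) = 10 × 10^1.630 = 426.6 pc.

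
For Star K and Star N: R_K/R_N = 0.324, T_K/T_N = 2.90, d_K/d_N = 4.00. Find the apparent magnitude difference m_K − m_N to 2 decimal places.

L_K/L_N = (0.324)²(2.90)⁴ = 7.425.
F_K/F_N = (L_K/L_N)/(d_K/d_N)² = 7.425/16.00 = 0.4640.
m_K − m_N = −2.5 log₁₀(0.4640) = 0.83.

0.83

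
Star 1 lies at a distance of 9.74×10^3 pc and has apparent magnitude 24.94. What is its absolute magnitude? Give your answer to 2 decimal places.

10.00

M = m − 5 log₁₀(d/10 pc) = 24.94 − 5 log₁₀(9.74×10^3/10)
  = 24.94 − 5 × 2.989 = 24.94 − 14.94 = 10.00.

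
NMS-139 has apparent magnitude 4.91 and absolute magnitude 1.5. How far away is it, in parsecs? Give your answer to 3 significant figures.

m − M = 5 log₁₀(d/10 pc)
4.91 − (1.5) = 3.41 = 5 log₁₀(d/10)
d = 10 × 10^(3.41/5) = 10 × 10^0.682 = 48.08 pc.

48.1 pc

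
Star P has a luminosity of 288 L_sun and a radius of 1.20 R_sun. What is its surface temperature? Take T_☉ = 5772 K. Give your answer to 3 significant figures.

T/T_☉ = (L/L_☉)^(1/4) / (R/R_☉)^(1/2)
T = 5772 × (288)^(1/4) / √(1.20) = 5772 × 4.120 / 1.095 = 2.171×10^4 K.

2.17×10^4 K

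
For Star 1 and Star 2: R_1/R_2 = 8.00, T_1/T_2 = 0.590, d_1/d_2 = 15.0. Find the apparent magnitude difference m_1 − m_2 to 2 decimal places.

L_1/L_2 = (8.00)²(0.590)⁴ = 7.755.
F_1/F_2 = (L_1/L_2)/(d_1/d_2)² = 7.755/225.0 = 0.03447.
m_1 − m_2 = −2.5 log₁₀(0.03447) = 3.66.

3.66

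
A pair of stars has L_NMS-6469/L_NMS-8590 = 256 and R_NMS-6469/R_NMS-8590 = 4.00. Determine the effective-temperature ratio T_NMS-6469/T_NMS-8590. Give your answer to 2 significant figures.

L ∝ R²T⁴ gives T ∝ (L/R²)^(1/4), so
T_NMS-6469/T_NMS-8590 = (256 / 4.00²)^(1/4) = (16.00)^(1/4) = 2.000.

2.0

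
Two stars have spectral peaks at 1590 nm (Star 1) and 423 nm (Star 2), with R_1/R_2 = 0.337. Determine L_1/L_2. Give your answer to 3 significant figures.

5.69×10^-4

Wien's law gives T ∝ 1/λ_max, so T_1/T_2 = λ_2/λ_1 = 423/1590 = 0.2660.
Then L ∝ R²T⁴ gives L_1/L_2 = (0.337)² × (0.2660)⁴ = 0.1136 × 0.005009 = 5.689×10^-4.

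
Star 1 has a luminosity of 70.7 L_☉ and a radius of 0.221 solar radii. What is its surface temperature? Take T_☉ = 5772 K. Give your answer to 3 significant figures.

T/T_☉ = (L/L_☉)^(1/4) / (R/R_☉)^(1/2)
T = 5772 × (70.7)^(1/4) / √(0.221) = 5772 × 2.900 / 0.4701 = 3.560×10^4 K.

3.56×10^4 K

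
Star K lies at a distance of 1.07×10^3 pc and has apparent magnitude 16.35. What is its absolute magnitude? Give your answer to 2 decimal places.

6.20

M = m − 5 log₁₀(d/10 pc) = 16.35 − 5 log₁₀(1.07×10^3/10)
  = 16.35 − 5 × 2.029 = 16.35 − 10.15 = 6.20.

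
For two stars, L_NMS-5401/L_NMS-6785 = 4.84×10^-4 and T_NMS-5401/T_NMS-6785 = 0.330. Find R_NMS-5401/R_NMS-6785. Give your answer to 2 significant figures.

L ∝ R²T⁴ gives R ∝ √L / T², so
R_NMS-5401/R_NMS-6785 = √(4.84×10^-4) / (0.330)² = 0.02200 / 0.1089 = 0.2020.

0.20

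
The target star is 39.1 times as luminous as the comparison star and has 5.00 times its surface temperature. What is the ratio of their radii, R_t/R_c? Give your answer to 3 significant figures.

0.250

L ∝ R²T⁴ gives R ∝ √L / T², so
R_t/R_c = √(39.1) / (5.00)² = 6.253 / 25.00 = 0.2501.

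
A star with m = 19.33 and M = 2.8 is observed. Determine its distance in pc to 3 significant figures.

m − M = 5 log₁₀(d/10 pc)
19.33 − (2.8) = 16.53 = 5 log₁₀(d/10)
d = 10 × 10^(16.53/5) = 10 × 10^3.306 = 2.023×10^4 pc.

2.02×10^4 pc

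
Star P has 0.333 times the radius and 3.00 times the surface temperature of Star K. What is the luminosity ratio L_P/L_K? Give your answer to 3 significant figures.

8.98

From the Stefan–Boltzmann law, L ∝ R²T⁴, so
L_P/L_K = (R_P/R_K)² (T_P/T_K)⁴ = (0.333)² × (3.00)⁴ = 0.1109 × 81.00 = 8.982.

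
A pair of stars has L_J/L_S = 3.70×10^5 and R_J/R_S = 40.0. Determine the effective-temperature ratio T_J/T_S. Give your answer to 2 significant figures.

L ∝ R²T⁴ gives T ∝ (L/R²)^(1/4), so
T_J/T_S = (3.70×10^5 / 40.0²)^(1/4) = (231.2)^(1/4) = 3.900.

3.9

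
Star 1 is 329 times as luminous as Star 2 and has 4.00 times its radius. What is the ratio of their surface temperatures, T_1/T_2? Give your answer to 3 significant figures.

L ∝ R²T⁴ gives T ∝ (L/R²)^(1/4), so
T_1/T_2 = (329 / 4.00²)^(1/4) = (20.56)^(1/4) = 2.129.

2.13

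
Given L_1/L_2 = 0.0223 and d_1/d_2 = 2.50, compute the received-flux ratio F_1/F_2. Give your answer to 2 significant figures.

0.0036

F = L/(4πd²), so F_1/F_2 = (L_1/L_2) / (d_1/d_2)²
= 0.0223 / (2.50)² = 0.0223 / 6.250 = 0.003568.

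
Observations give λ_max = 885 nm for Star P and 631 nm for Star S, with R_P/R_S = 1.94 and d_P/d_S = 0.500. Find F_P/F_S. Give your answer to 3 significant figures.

Wien's law: T_P/T_S = λ_S/λ_P = 631/885 = 0.7130.
L_P/L_S = (R_P/R_S)²(T_P/T_S)⁴ = (1.94)²(0.7130)⁴ = 0.9726.
F_P/F_S = (L_P/L_S)/(d_P/d_S)² = 0.9726/(0.500)² = 3.891.

3.89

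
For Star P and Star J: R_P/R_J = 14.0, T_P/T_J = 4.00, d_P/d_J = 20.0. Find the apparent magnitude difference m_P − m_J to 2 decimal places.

-5.25

L_P/L_J = (14.0)²(4.00)⁴ = 5.018×10^4.
F_P/F_J = (L_P/L_J)/(d_P/d_J)² = 5.018×10^4/400.0 = 125.4.
m_P − m_J = −2.5 log₁₀(125.4) = -5.25.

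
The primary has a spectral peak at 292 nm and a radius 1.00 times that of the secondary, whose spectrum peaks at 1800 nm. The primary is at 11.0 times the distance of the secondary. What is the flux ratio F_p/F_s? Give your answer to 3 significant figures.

11.9

Wien's law: T_p/T_s = λ_s/λ_p = 1800/292 = 6.164.
L_p/L_s = (R_p/R_s)²(T_p/T_s)⁴ = (1.00)²(6.164)⁴ = 1444.
F_p/F_s = (L_p/L_s)/(d_p/d_s)² = 1444/(11.0)² = 11.93.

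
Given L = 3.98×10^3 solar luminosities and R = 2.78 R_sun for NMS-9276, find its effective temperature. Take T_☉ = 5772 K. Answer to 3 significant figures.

2.75×10^4 K

T/T_☉ = (L/L_☉)^(1/4) / (R/R_☉)^(1/2)
T = 5772 × (3.98×10^3)^(1/4) / √(2.78) = 5772 × 7.943 / 1.667 = 2.750×10^4 K.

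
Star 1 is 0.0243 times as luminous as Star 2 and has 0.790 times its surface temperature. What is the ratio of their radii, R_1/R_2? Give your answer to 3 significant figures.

L ∝ R²T⁴ gives R ∝ √L / T², so
R_1/R_2 = √(0.0243) / (0.790)² = 0.1559 / 0.6241 = 0.2498.

0.250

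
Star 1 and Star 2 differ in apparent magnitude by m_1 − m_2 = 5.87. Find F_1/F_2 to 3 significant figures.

F_1/F_2 = 10^(−(m_1 − m_2)/2.5) = 10^(-5.87/2.5) = 10^-2.348 = 0.004487.

0.00449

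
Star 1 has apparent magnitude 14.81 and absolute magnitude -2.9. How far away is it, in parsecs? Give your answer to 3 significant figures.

3.48×10^4 pc

m − M = 5 log₁₀(d/10 pc)
14.81 − (-2.9) = 17.71 = 5 log₁₀(d/10)
d = 10 × 10^(17.71/5) = 10 × 10^3.542 = 3.483×10^4 pc.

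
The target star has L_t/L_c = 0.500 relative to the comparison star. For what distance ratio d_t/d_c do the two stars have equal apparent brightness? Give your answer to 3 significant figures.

Equal flux requires L_t/d_t² = L_c/d_c², so d_t/d_c = √(L_t/L_c)
= √(0.500) = 0.7071.

0.707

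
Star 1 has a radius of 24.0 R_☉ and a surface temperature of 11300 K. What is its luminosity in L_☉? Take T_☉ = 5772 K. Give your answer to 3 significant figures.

8.46×10^3 L_☉

L/L_☉ = (R/R_☉)² (T/T_☉)⁴ = (24.0)² × (11300/5772)⁴
       = 576.0 × (1.958)⁴ = 576.0 × 14.69 = 8461.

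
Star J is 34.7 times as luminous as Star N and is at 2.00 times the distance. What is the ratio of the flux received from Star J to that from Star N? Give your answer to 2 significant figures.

F = L/(4πd²), so F_J/F_N = (L_J/L_N) / (d_J/d_N)²
= 34.7 / (2.00)² = 34.7 / 4.000 = 8.675.

8.7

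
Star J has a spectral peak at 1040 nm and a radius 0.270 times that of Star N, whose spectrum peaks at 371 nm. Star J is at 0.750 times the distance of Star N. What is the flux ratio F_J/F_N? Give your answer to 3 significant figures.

Wien's law: T_J/T_N = λ_N/λ_J = 371/1040 = 0.3567.
L_J/L_N = (R_J/R_N)²(T_J/T_N)⁴ = (0.270)²(0.3567)⁴ = 0.001181.
F_J/F_N = (L_J/L_N)/(d_J/d_N)² = 0.001181/(0.750)² = 0.002099.

0.00210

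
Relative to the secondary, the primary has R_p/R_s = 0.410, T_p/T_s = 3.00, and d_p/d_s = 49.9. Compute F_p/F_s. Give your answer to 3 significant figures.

0.00547

L_p/L_s = (R_p/R_s)²(T_p/T_s)⁴ = (0.410)² × (3.00)⁴ = 13.62.
F_p/F_s = (L_p/L_s)/(d_p/d_s)² = 13.62 / (49.9)² = 0.005468.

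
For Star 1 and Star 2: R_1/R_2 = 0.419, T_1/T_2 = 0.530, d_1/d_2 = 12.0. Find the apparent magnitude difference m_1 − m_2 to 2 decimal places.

L_1/L_2 = (0.419)²(0.530)⁴ = 0.01385.
F_1/F_2 = (L_1/L_2)/(d_1/d_2)² = 0.01385/144.0 = 9.620×10^-5.
m_1 − m_2 = −2.5 log₁₀(9.620×10^-5) = 10.04.

10.04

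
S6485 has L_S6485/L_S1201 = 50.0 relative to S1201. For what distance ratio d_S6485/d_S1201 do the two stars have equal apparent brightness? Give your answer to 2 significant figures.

Equal flux requires L_S6485/d_S6485² = L_S1201/d_S1201², so d_S6485/d_S1201 = √(L_S6485/L_S1201)
= √(50.0) = 7.071.

7.1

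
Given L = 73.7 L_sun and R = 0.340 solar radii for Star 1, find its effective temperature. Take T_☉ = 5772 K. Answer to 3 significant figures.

2.90×10^4 K

T/T_☉ = (L/L_☉)^(1/4) / (R/R_☉)^(1/2)
T = 5772 × (73.7)^(1/4) / √(0.340) = 5772 × 2.930 / 0.5831 = 2.900×10^4 K.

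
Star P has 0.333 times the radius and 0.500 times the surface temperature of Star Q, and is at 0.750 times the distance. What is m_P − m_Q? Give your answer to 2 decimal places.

L_P/L_Q = (0.333)²(0.500)⁴ = 0.006931.
F_P/F_Q = (L_P/L_Q)/(d_P/d_Q)² = 0.006931/0.5625 = 0.01232.
m_P − m_Q = −2.5 log₁₀(0.01232) = 4.77.

4.77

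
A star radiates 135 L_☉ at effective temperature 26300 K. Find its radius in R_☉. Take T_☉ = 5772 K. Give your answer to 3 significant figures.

0.560 R_☉

R/R_☉ = √(L/L_☉) / (T/T_☉)² = √(135) / (4.556)²
       = 11.62 / 20.76 = 0.5596.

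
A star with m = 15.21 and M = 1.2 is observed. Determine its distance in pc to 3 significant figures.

6.34×10^3 pc

m − M = 5 log₁₀(d/10 pc)
15.21 − (1.2) = 14.01 = 5 log₁₀(d/10)
d = 10 × 10^(14.01/5) = 10 × 10^2.802 = 6339 pc.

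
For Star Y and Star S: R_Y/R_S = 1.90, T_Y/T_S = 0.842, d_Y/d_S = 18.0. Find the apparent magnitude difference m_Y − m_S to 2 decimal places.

L_Y/L_S = (1.90)²(0.842)⁴ = 1.814.
F_Y/F_S = (L_Y/L_S)/(d_Y/d_S)² = 1.814/324.0 = 0.005600.
m_Y − m_S = −2.5 log₁₀(0.005600) = 5.63.

5.63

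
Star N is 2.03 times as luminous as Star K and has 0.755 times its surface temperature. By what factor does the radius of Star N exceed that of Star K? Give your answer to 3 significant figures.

2.50

L ∝ R²T⁴ gives R ∝ √L / T², so
R_N/R_K = √(2.03) / (0.755)² = 1.425 / 0.5700 = 2.500.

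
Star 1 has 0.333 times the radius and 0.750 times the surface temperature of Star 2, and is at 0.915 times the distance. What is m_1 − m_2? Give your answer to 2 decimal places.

3.44

L_1/L_2 = (0.333)²(0.750)⁴ = 0.03509.
F_1/F_2 = (L_1/L_2)/(d_1/d_2)² = 0.03509/0.8372 = 0.04191.
m_1 − m_2 = −2.5 log₁₀(0.04191) = 3.44.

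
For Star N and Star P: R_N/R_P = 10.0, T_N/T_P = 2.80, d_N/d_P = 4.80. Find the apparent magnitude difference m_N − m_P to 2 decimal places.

L_N/L_P = (10.0)²(2.80)⁴ = 6147.
F_N/F_P = (L_N/L_P)/(d_N/d_P)² = 6147/23.04 = 266.8.
m_N − m_P = −2.5 log₁₀(266.8) = -6.07.

-6.07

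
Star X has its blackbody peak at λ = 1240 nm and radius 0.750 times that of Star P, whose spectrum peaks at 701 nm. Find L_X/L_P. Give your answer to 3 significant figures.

0.0575

Wien's law gives T ∝ 1/λ_max, so T_X/T_P = λ_P/λ_X = 701/1240 = 0.5653.
Then L ∝ R²T⁴ gives L_X/L_P = (0.750)² × (0.5653)⁴ = 0.5625 × 0.1021 = 0.05745.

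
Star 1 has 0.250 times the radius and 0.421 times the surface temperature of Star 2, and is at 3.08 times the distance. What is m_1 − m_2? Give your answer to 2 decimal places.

9.21

L_1/L_2 = (0.250)²(0.421)⁴ = 0.001963.
F_1/F_2 = (L_1/L_2)/(d_1/d_2)² = 0.001963/9.486 = 2.070×10^-4.
m_1 − m_2 = −2.5 log₁₀(2.070×10^-4) = 9.21.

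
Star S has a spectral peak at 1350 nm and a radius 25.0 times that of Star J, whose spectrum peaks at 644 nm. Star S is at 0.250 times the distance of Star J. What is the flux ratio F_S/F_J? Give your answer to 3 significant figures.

518

Wien's law: T_S/T_J = λ_J/λ_S = 644/1350 = 0.4770.
L_S/L_J = (R_S/R_J)²(T_S/T_J)⁴ = (25.0)²(0.4770)⁴ = 32.37.
F_S/F_J = (L_S/L_J)/(d_S/d_J)² = 32.37/(0.250)² = 517.9.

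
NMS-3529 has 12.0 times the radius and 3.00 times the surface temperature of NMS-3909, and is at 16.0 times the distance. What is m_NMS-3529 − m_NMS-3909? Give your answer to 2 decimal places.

-4.15

L_NMS-3529/L_NMS-3909 = (12.0)²(3.00)⁴ = 1.166×10^4.
F_NMS-3529/F_NMS-3909 = (L_NMS-3529/L_NMS-3909)/(d_NMS-3529/d_NMS-3909)² = 1.166×10^4/256.0 = 45.56.
m_NMS-3529 − m_NMS-3909 = −2.5 log₁₀(45.56) = -4.15.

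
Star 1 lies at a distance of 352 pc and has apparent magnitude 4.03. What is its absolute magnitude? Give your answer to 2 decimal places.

M = m − 5 log₁₀(d/10 pc) = 4.03 − 5 log₁₀(352/10)
  = 4.03 − 5 × 1.547 = 4.03 − 7.73 = -3.70.

-3.70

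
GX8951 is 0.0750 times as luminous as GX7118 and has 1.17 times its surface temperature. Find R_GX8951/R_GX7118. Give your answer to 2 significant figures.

L ∝ R²T⁴ gives R ∝ √L / T², so
R_GX8951/R_GX7118 = √(0.0750) / (1.17)² = 0.2739 / 1.369 = 0.2001.

0.20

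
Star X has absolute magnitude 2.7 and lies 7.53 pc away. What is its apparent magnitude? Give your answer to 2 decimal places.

m = M + 5 log₁₀(d/10 pc) = 2.7 + 5 log₁₀(7.53/10)
  = 2.7 + 5 × -0.123 = 2.7 + -0.62 = 2.08.

2.08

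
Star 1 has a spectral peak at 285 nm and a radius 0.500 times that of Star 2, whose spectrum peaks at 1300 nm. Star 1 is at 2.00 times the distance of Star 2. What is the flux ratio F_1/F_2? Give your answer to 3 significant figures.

27.1

Wien's law: T_1/T_2 = λ_2/λ_1 = 1300/285 = 4.561.
L_1/L_2 = (R_1/R_2)²(T_1/T_2)⁴ = (0.500)²(4.561)⁴ = 108.2.
F_1/F_2 = (L_1/L_2)/(d_1/d_2)² = 108.2/(2.00)² = 27.06.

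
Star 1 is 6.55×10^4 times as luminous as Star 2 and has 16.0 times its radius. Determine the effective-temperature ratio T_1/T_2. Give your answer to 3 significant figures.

L ∝ R²T⁴ gives T ∝ (L/R²)^(1/4), so
T_1/T_2 = (6.55×10^4 / 16.0²)^(1/4) = (255.9)^(1/4) = 3.999.

4.00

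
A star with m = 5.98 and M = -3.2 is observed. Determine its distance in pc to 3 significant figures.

685 pc

m − M = 5 log₁₀(d/10 pc)
5.98 − (-3.2) = 9.18 = 5 log₁₀(d/10)
d = 10 × 10^(9.18/5) = 10 × 10^1.836 = 685.5 pc.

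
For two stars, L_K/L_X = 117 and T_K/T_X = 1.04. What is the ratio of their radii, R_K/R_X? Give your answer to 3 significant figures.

10.0

L ∝ R²T⁴ gives R ∝ √L / T², so
R_K/R_X = √(117) / (1.04)² = 10.82 / 1.082 = 10.00.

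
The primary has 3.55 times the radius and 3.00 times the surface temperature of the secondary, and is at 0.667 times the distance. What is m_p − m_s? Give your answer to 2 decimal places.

-8.40

L_p/L_s = (3.55)²(3.00)⁴ = 1021.
F_p/F_s = (L_p/L_s)/(d_p/d_s)² = 1021/0.4449 = 2295.
m_p − m_s = −2.5 log₁₀(2295) = -8.40.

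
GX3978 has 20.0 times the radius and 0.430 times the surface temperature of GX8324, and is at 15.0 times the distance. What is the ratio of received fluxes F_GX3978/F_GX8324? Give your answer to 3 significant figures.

0.0608

L_GX3978/L_GX8324 = (R_GX3978/R_GX8324)²(T_GX3978/T_GX8324)⁴ = (20.0)² × (0.430)⁴ = 13.68.
F_GX3978/F_GX8324 = (L_GX3978/L_GX8324)/(d_GX3978/d_GX8324)² = 13.68 / (15.0)² = 0.06078.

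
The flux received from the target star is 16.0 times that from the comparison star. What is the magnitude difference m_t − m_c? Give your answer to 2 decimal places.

m_t − m_c = −2.5 log₁₀(F_t/F_c) = −2.5 log₁₀(16.0) = −2.5 × (1.204) = -3.010.

-3.01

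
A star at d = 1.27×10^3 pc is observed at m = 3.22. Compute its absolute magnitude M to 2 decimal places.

-7.30

M = m − 5 log₁₀(d/10 pc) = 3.22 − 5 log₁₀(1.27×10^3/10)
  = 3.22 − 5 × 2.104 = 3.22 − 10.52 = -7.30.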